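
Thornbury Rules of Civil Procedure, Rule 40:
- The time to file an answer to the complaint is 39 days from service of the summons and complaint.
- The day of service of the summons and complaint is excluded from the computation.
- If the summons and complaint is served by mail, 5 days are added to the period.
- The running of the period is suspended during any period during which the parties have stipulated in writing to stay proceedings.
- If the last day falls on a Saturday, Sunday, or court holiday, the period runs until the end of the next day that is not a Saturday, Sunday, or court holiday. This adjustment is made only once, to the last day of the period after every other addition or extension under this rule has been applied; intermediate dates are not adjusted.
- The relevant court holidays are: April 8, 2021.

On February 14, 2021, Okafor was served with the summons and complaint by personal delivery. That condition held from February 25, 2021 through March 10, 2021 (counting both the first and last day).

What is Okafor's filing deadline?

39 days after February 14, 2021 is March 25, 2021.
Service was not by mail, so no mail extension applies.
From February 25, 2021 through March 10, 2021 inclusive is 14 days; tolling adds 14 days: March 25, 2021 + 14 days = April 8, 2021.
April 8, 2021 is a listed holiday. The next qualifying day is April 9, 2021.

April 9, 2021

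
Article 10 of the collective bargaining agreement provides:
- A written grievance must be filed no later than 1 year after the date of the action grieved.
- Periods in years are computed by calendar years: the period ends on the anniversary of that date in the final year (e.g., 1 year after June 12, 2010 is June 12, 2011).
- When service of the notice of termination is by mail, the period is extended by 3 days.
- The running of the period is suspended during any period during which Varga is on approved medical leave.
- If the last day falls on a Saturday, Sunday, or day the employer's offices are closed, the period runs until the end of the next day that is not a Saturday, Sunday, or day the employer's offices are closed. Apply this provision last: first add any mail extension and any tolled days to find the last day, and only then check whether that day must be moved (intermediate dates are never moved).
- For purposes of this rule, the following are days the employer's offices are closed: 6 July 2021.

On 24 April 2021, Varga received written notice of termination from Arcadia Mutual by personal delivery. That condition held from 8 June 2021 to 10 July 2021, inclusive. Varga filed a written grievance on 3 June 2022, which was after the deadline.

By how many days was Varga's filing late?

7 days

1 year after 24 April 2021 is April 24, 2022.
Service was not by mail, so no mail extension applies.
From June 8, 2021 through July 10, 2021 inclusive is 33 days; tolling adds 33 days: April 24, 2022 + 33 days = May 27, 2022.
May 27, 2022 is a Friday and not a day the employer's offices are closed, so no extension applies.
The deadline is May 27, 2022; from May 27, 2022 to June 3, 2022 is 7 days.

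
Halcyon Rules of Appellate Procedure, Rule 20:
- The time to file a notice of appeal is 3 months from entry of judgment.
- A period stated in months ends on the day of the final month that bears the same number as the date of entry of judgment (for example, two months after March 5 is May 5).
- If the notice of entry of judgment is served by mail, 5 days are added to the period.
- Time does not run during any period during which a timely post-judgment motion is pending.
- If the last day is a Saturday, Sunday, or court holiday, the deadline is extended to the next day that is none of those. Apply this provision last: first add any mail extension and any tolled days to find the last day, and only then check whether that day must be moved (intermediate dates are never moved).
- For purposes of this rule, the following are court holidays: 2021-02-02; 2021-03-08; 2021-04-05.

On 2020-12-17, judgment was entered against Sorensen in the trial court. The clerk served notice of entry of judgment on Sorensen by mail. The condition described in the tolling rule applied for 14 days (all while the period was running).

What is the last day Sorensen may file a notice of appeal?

3 months after 2020-12-17 is March 17, 2021.
Service was by mail, adding 5 days: March 17, 2021 + 5 days = March 22, 2021.
Tolling adds 14 days: March 22, 2021 + 14 days = April 5, 2021.
April 5, 2021 is a listed holiday. The next qualifying day is April 6, 2021.

April 6, 2021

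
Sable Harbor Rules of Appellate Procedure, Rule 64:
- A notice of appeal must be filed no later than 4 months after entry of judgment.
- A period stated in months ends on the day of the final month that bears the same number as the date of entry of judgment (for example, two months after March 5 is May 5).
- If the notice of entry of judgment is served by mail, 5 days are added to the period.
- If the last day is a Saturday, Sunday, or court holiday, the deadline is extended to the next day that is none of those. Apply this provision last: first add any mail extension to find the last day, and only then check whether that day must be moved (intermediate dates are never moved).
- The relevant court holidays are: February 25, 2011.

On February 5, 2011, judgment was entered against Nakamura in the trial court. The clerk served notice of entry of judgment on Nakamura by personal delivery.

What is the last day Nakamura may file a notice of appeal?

4 months after February 5, 2011 is June 5, 2011.
Service was not by mail, so no mail extension applies.
June 5, 2011 is Sunday. The next qualifying day is June 6, 2011.

June 6, 2011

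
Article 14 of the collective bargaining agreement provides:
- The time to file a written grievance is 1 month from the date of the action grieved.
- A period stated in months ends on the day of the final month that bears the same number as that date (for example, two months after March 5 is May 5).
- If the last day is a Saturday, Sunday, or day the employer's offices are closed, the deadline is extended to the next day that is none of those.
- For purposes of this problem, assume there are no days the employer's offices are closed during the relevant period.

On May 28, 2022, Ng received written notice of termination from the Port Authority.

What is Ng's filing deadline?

June 28, 2022

1 month after May 28, 2022 is June 28, 2022.
June 28, 2022 is a Tuesday and not a day the employer's offices are closed, so no extension applies.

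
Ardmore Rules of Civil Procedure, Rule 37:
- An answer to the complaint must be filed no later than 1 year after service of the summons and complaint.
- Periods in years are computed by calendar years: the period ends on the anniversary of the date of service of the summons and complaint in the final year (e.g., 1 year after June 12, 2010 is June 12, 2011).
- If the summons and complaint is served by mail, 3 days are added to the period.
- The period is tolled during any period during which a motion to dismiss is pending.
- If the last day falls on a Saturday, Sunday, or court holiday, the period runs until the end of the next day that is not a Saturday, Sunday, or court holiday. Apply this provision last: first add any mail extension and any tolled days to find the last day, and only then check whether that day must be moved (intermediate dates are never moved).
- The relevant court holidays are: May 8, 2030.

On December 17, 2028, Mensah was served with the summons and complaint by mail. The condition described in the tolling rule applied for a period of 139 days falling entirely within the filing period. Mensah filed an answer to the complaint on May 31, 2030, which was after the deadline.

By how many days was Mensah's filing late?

1 year after December 17, 2028 is December 17, 2029.
Service was by mail, adding 3 days: December 17, 2029 + 3 days = December 20, 2029.
Tolling adds 139 days: December 20, 2029 + 139 days = May 8, 2030.
May 8, 2030 is a listed holiday. The next qualifying day is May 9, 2030.
The deadline is May 9, 2030; from May 9, 2030 to May 31, 2030 is 22 days.

22 days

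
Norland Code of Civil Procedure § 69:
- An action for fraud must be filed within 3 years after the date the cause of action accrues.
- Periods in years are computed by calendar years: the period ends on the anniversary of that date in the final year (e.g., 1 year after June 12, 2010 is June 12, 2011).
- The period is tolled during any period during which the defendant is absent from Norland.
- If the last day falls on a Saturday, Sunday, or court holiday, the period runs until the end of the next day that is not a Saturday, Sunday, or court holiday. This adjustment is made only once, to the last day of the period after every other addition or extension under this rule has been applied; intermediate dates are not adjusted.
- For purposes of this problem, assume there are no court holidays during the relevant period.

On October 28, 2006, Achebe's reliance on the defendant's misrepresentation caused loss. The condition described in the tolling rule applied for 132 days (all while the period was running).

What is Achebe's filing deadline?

March 9, 2010

3 years after October 28, 2006 is October 28, 2009.
Tolling adds 132 days: October 28, 2009 + 132 days = March 9, 2010.
March 9, 2010 is a Tuesday and not a court holiday, so no extension applies.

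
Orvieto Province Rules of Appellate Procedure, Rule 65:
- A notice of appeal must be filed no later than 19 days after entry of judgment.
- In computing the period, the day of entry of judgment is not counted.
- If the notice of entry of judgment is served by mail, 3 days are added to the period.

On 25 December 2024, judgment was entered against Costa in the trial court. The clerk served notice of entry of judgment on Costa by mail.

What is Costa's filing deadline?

January 16, 2025

19 days after 25 December 2024 is January 13, 2025.
Service was by mail, adding 3 days: January 13, 2025 + 3 days = January 16, 2025.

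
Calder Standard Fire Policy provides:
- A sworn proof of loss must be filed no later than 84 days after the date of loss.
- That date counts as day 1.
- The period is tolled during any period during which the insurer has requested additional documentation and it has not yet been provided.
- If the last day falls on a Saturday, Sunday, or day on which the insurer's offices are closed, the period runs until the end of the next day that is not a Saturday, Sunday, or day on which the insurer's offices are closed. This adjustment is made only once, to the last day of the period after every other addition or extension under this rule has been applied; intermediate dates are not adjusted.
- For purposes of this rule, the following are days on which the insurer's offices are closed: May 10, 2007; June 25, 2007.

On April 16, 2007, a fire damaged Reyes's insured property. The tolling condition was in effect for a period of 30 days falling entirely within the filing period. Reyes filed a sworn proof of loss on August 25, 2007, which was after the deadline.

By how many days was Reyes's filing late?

18 days

Counting April 16, 2007 as day 1, day 84 is July 8, 2007.
Tolling adds 30 days: July 8, 2007 + 30 days = August 7, 2007.
August 7, 2007 is a Tuesday and not a day on which the insurer's offices are closed, so no extension applies.
The deadline is August 7, 2007; from August 7, 2007 to August 25, 2007 is 18 days.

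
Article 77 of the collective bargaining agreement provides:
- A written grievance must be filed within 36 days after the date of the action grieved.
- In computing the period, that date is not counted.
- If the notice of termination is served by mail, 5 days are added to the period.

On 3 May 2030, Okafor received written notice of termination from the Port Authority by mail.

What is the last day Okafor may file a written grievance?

36 days after 3 May 2030 is June 8, 2030.
Service was by mail, adding 5 days: June 8, 2030 + 5 days = June 13, 2030.

June 13, 2030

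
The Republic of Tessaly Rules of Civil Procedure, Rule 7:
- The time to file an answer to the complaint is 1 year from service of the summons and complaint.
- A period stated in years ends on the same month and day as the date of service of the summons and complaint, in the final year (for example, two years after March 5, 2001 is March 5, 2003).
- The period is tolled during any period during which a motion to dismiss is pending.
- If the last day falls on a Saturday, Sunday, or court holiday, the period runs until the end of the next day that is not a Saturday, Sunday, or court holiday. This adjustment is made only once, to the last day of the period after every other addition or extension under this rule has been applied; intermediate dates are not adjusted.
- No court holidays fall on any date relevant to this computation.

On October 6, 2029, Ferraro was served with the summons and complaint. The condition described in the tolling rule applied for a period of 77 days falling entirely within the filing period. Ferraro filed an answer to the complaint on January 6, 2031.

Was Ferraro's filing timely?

1 year after October 6, 2029 is October 6, 2030.
Tolling adds 77 days: October 6, 2030 + 77 days = December 22, 2030.
December 22, 2030 is Sunday. The next qualifying day is December 23, 2030.
The deadline is December 23, 2030; the filing on January 6, 2031 is after that date.

No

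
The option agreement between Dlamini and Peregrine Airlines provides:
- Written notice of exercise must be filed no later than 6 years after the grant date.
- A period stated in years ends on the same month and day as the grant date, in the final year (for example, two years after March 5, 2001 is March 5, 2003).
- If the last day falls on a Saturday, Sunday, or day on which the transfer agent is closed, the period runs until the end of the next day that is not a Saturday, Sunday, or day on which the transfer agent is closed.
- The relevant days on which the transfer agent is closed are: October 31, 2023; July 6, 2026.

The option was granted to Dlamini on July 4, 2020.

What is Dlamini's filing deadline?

July 7, 2026

6 years after July 4, 2020 is July 4, 2026.
July 4, 2026 is Saturday; July 5, 2026 is Sunday; July 6, 2026 is a listed holiday. The next qualifying day is July 7, 2026.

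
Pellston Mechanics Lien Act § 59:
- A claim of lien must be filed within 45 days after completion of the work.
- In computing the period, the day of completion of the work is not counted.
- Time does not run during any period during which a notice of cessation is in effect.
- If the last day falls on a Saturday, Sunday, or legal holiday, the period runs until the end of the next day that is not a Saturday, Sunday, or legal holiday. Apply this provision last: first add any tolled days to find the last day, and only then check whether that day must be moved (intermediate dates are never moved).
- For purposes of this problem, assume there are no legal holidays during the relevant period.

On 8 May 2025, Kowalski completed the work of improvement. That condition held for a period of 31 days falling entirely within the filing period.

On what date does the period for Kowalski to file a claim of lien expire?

45 days after 8 May 2025 is June 22, 2025.
Tolling adds 31 days: June 22, 2025 + 31 days = July 23, 2025.
July 23, 2025 is a Wednesday and not a legal holiday, so no extension applies.

July 23, 2025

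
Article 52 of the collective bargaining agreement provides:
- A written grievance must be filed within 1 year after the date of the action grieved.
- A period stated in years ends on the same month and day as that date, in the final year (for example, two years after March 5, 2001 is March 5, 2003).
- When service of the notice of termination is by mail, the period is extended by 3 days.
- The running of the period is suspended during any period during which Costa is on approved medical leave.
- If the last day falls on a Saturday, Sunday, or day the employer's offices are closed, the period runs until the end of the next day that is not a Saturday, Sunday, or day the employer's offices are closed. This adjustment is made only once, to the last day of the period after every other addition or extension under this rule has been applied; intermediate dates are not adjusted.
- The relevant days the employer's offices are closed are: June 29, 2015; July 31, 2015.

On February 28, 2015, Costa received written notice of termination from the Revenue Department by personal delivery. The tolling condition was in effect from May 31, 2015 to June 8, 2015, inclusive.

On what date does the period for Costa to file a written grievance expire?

March 8, 2016

1 year after February 28, 2015 is February 28, 2016.
Service was not by mail, so no mail extension applies.
From May 31, 2015 through June 8, 2015 inclusive is 9 days; tolling adds 9 days: February 28, 2016 + 9 days = March 8, 2016.
March 8, 2016 is a Tuesday and not a day the employer's offices are closed, so no extension applies.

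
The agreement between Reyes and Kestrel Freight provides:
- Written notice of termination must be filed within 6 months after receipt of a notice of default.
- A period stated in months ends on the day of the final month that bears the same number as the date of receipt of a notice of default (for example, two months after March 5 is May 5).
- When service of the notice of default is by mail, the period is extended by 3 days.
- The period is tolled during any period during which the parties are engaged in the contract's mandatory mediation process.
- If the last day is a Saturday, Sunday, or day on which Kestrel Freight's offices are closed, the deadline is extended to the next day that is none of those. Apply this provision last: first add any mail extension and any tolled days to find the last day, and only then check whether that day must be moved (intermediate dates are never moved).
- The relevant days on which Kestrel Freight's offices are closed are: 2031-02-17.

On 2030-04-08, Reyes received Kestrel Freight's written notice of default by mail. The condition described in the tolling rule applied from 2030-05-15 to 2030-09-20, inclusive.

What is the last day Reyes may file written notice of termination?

6 months after 2030-04-08 is October 8, 2030.
Service was by mail, adding 3 days: October 8, 2030 + 3 days = October 11, 2030.
From May 15, 2030 through September 20, 2030 inclusive is 129 days; tolling adds 129 days: October 11, 2030 + 129 days = February 17, 2031.
February 17, 2031 is a listed holiday. The next qualifying day is February 18, 2031.

February 18, 2031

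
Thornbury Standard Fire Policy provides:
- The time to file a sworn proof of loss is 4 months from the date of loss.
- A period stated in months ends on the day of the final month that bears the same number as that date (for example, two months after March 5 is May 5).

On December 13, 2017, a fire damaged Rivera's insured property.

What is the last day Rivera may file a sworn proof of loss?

4 months after December 13, 2017 is April 13, 2018.

April 13, 2018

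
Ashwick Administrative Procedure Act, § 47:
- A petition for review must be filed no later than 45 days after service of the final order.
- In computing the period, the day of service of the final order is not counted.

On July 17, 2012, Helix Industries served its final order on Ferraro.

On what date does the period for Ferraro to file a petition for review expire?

August 31, 2012

45 days after July 17, 2012 is August 31, 2012.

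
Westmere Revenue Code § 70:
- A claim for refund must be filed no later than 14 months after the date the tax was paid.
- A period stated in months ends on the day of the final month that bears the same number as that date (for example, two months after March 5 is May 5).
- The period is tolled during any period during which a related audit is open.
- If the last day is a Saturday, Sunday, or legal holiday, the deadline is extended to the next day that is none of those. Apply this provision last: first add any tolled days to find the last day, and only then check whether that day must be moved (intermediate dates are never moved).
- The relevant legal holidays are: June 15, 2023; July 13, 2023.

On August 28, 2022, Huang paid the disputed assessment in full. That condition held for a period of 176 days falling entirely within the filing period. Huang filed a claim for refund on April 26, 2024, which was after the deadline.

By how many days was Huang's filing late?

4 days

14 months after August 28, 2022 is October 28, 2023.
Tolling adds 176 days: October 28, 2023 + 176 days = April 21, 2024.
April 21, 2024 is Sunday. The next qualifying day is April 22, 2024.
The deadline is April 22, 2024; from April 22, 2024 to April 26, 2024 is 4 days.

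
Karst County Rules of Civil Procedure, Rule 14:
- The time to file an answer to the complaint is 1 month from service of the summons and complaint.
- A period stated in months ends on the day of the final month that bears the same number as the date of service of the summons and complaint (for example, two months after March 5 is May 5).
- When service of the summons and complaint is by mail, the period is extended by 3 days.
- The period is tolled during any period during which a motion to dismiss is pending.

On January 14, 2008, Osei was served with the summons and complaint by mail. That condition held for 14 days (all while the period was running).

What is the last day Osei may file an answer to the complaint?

1 month after January 14, 2008 is February 14, 2008.
Service was by mail, adding 3 days: February 14, 2008 + 3 days = February 17, 2008.
Tolling adds 14 days: February 17, 2008 + 14 days = March 2, 2008.

March 2, 2008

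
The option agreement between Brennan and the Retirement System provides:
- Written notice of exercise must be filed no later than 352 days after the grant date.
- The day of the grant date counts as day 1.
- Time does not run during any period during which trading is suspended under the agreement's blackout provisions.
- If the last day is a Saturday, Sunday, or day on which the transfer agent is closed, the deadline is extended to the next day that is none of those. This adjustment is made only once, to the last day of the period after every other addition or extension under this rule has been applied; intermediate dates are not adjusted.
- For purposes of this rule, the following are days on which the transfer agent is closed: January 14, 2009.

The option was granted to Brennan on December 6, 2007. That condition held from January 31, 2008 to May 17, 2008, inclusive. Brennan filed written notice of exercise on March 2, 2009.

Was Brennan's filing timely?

Counting December 6, 2007 as day 1, day 352 is November 21, 2008.
From January 31, 2008 through May 17, 2008 inclusive is 108 days; tolling adds 108 days: November 21, 2008 + 108 days = March 9, 2009.
March 9, 2009 is a Monday and not a day on which the transfer agent is closed, so no extension applies.
The deadline is March 9, 2009; the filing on March 2, 2009 is on or before that date.

Yes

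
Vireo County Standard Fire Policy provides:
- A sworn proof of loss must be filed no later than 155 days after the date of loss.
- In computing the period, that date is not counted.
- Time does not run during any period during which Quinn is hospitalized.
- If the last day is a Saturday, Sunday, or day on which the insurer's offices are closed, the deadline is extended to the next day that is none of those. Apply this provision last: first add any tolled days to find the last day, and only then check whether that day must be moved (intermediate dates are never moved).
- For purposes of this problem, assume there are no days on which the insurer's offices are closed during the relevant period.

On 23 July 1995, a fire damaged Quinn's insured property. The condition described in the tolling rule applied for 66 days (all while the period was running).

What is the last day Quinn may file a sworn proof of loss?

155 days after 23 July 1995 is December 25, 1995.
Tolling adds 66 days: December 25, 1995 + 66 days = February 29, 1996.
February 29, 1996 is a Thursday and not a day on which the insurer's offices are closed, so no extension applies.

February 29, 1996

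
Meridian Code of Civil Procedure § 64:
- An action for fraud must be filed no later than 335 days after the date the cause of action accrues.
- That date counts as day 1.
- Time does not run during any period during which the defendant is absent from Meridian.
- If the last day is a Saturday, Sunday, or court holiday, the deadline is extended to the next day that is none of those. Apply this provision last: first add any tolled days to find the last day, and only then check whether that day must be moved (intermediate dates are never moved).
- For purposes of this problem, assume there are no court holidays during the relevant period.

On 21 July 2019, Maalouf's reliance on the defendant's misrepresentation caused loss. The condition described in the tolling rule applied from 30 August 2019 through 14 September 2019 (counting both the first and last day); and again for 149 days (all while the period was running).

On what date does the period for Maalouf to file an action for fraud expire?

Counting 21 July 2019 as day 1, day 335 is June 19, 2020.
From August 30, 2019 through September 14, 2019 inclusive is 16 days; tolling adds 16 days: June 19, 2020 + 16 days = July 5, 2020.
Tolling adds 149 days: July 5, 2020 + 149 days = December 1, 2020.
December 1, 2020 is a Tuesday and not a court holiday, so no extension applies.

December 1, 2020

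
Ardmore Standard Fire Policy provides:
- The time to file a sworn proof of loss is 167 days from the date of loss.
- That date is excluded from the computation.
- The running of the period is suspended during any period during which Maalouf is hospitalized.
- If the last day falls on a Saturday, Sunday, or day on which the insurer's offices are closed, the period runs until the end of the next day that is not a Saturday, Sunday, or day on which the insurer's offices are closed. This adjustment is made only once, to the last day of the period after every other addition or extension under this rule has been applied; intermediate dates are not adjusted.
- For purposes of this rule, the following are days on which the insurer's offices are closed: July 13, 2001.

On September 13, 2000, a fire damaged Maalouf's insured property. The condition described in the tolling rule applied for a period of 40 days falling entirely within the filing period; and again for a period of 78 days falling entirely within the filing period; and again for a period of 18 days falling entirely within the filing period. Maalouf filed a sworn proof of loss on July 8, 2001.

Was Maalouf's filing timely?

167 days after September 13, 2000 is February 27, 2001.
Tolling adds 40 days: February 27, 2001 + 40 days = April 8, 2001.
Tolling adds 78 days: April 8, 2001 + 78 days = June 25, 2001.
Tolling adds 18 days: June 25, 2001 + 18 days = July 13, 2001.
July 13, 2001 is a listed holiday; July 14, 2001 is Saturday; July 15, 2001 is Sunday. The next qualifying day is July 16, 2001.
The deadline is July 16, 2001; the filing on July 8, 2001 is on or before that date.

Yes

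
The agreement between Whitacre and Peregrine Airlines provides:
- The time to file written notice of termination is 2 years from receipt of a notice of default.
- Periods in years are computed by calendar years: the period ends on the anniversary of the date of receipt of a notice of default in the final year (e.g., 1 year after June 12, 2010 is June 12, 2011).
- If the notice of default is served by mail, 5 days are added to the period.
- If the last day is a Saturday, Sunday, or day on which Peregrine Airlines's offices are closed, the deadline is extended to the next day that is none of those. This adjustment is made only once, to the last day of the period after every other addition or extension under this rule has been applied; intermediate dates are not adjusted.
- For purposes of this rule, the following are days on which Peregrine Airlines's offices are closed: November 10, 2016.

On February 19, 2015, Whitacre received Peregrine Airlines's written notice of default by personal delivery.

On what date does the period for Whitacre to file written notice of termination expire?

2 years after February 19, 2015 is February 19, 2017.
Service was not by mail, so no mail extension applies.
February 19, 2017 is Sunday. The next qualifying day is February 20, 2017.

February 20, 2017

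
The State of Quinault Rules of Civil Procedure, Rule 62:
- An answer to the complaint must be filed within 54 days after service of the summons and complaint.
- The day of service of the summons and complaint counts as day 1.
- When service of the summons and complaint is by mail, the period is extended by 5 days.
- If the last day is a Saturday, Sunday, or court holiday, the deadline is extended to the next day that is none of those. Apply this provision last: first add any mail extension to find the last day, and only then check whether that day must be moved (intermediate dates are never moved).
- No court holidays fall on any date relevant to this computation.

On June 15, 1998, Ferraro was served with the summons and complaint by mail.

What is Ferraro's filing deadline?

Counting June 15, 1998 as day 1, day 54 is August 7, 1998.
Service was by mail, adding 5 days: August 7, 1998 + 5 days = August 12, 1998.
August 12, 1998 is a Wednesday and not a court holiday, so no extension applies.

August 12, 1998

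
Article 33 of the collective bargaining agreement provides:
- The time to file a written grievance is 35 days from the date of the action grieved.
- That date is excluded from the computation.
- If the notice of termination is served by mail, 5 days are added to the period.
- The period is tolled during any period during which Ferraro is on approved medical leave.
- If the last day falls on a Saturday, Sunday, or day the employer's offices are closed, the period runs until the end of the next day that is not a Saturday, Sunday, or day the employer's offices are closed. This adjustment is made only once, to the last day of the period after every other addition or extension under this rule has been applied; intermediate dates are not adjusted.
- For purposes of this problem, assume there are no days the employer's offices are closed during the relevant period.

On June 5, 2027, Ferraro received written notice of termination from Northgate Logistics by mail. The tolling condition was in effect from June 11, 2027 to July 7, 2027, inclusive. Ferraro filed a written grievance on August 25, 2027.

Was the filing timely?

No

35 days after June 5, 2027 is July 10, 2027.
Service was by mail, adding 5 days: July 10, 2027 + 5 days = July 15, 2027.
From June 11, 2027 through July 7, 2027 inclusive is 27 days; tolling adds 27 days: July 15, 2027 + 27 days = August 11, 2027.
August 11, 2027 is a Wednesday and not a day the employer's offices are closed, so no extension applies.
The deadline is August 11, 2027; the filing on August 25, 2027 is after that date.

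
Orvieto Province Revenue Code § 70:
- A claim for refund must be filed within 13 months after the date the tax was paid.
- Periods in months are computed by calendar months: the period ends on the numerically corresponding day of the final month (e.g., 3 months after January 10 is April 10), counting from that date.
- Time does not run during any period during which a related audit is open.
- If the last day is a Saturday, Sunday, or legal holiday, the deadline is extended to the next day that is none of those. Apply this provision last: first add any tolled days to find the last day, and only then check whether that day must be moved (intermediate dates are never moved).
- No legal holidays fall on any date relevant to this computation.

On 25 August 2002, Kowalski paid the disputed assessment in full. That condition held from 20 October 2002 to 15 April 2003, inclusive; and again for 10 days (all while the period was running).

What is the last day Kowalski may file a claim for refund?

March 31, 2004

13 months after 25 August 2002 is September 25, 2003.
From October 20, 2002 through April 15, 2003 inclusive is 178 days; tolling adds 178 days: September 25, 2003 + 178 days = March 21, 2004.
Tolling adds 10 days: March 21, 2004 + 10 days = March 31, 2004.
March 31, 2004 is a Wednesday and not a legal holiday, so no extension applies.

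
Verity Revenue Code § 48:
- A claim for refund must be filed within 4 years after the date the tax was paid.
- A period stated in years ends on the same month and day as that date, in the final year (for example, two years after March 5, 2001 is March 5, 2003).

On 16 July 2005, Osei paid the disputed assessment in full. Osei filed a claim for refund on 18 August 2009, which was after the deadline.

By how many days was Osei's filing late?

33 days

4 years after 16 July 2005 is July 16, 2009.
The deadline is July 16, 2009; from July 16, 2009 to August 18, 2009 is 33 days.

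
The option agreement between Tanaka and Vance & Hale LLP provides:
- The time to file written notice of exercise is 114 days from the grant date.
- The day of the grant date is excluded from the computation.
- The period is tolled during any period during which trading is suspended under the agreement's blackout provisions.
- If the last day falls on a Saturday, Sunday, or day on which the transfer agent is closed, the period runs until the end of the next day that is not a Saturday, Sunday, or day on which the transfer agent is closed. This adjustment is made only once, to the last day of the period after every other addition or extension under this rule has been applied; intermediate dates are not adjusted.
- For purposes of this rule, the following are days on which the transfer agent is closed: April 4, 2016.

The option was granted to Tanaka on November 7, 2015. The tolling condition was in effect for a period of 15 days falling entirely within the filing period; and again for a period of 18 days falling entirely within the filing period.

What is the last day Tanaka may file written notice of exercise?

April 5, 2016

114 days after November 7, 2015 is February 29, 2016.
Tolling adds 15 days: February 29, 2016 + 15 days = March 15, 2016.
Tolling adds 18 days: March 15, 2016 + 18 days = April 2, 2016.
April 2, 2016 is Saturday; April 3, 2016 is Sunday; April 4, 2016 is a listed holiday. The next qualifying day is April 5, 2016.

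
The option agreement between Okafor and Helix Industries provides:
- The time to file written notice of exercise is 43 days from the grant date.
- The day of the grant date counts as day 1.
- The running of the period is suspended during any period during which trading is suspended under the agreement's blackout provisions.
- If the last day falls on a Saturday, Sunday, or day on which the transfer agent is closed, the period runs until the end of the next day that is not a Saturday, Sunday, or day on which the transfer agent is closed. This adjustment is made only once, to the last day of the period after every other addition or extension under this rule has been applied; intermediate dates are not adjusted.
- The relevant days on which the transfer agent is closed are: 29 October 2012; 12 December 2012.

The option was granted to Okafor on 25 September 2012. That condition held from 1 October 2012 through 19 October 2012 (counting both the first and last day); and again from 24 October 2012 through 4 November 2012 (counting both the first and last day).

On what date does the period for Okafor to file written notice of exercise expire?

Counting 25 September 2012 as day 1, day 43 is November 6, 2012.
From October 1, 2012 through October 19, 2012 inclusive is 19 days; tolling adds 19 days: November 6, 2012 + 19 days = November 25, 2012.
From October 24, 2012 through November 4, 2012 inclusive is 12 days; tolling adds 12 days: November 25, 2012 + 12 days = December 7, 2012.
December 7, 2012 is a Friday and not a day on which the transfer agent is closed, so no extension applies.

December 7, 2012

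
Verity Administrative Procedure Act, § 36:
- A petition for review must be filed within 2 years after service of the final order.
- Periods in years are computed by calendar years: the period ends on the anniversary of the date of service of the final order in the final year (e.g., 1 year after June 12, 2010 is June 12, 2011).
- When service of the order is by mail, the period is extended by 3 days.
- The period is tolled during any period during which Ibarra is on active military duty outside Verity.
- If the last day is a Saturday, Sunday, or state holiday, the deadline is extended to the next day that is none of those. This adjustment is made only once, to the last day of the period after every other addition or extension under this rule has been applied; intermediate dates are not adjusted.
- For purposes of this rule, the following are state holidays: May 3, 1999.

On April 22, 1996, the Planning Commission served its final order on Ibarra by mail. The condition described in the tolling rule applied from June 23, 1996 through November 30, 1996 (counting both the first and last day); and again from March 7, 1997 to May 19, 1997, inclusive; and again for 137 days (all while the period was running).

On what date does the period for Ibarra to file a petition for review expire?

May 4, 1999

2 years after April 22, 1996 is April 22, 1998.
Service was by mail, adding 3 days: April 22, 1998 + 3 days = April 25, 1998.
From June 23, 1996 through November 30, 1996 inclusive is 161 days; tolling adds 161 days: April 25, 1998 + 161 days = October 3, 1998.
From March 7, 1997 through May 19, 1997 inclusive is 74 days; tolling adds 74 days: October 3, 1998 + 74 days = December 16, 1998.
Tolling adds 137 days: December 16, 1998 + 137 days = May 2, 1999.
May 2, 1999 is Sunday; May 3, 1999 is a listed holiday. The next qualifying day is May 4, 1999.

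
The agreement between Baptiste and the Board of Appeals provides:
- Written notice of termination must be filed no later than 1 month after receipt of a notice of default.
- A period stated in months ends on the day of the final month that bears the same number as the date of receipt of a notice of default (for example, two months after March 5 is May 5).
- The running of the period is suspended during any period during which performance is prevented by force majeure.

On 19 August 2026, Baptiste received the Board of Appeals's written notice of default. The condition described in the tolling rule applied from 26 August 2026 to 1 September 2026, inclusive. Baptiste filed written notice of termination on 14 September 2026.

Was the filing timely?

1 month after 19 August 2026 is September 19, 2026.
From August 26, 2026 through September 1, 2026 inclusive is 7 days; tolling adds 7 days: September 19, 2026 + 7 days = September 26, 2026.
The deadline is September 26, 2026; the filing on September 14, 2026 is on or before that date.

Yes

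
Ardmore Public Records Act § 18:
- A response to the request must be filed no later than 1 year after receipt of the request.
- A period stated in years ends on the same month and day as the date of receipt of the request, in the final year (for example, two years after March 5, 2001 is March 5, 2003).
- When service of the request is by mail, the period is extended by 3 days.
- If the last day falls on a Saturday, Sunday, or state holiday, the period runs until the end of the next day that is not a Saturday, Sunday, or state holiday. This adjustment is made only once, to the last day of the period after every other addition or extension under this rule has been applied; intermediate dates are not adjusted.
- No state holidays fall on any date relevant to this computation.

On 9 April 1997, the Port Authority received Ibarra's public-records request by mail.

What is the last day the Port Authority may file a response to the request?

April 13, 1998

1 year after 9 April 1997 is April 9, 1998.
Service was by mail, adding 3 days: April 9, 1998 + 3 days = April 12, 1998.
April 12, 1998 is Sunday. The next qualifying day is April 13, 1998.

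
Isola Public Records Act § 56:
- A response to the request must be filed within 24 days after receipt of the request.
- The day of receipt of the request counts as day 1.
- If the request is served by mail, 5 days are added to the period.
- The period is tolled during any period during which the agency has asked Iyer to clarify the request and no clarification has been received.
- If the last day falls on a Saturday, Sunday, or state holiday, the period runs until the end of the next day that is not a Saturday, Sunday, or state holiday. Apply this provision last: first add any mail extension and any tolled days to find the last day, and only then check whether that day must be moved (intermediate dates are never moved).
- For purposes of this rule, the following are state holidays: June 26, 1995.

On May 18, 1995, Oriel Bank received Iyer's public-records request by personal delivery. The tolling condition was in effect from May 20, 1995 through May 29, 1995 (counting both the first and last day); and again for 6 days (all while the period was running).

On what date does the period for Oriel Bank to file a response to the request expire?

June 27, 1995

Counting May 18, 1995 as day 1, day 24 is June 10, 1995.
Service was not by mail, so no mail extension applies.
From May 20, 1995 through May 29, 1995 inclusive is 10 days; tolling adds 10 days: June 10, 1995 + 10 days = June 20, 1995.
Tolling adds 6 days: June 20, 1995 + 6 days = June 26, 1995.
June 26, 1995 is a listed holiday. The next qualifying day is June 27, 1995.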